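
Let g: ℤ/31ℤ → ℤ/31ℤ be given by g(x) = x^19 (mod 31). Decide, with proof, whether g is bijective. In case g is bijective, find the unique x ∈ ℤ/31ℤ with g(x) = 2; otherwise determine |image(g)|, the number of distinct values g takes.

16

Since 31 is prime, the nonzero elements of ℤ/31ℤ form a cyclic group of order 30.
As gcd(19, 30) = 1, raising to the 19th power is a bijection on this group: if s^19 ≡ t^19 then (st^{−1})^19 = 1, and the only element of order dividing gcd(19, 30) = 1 is 1, so s = t.
With g(0) = 0 this makes g injective on all of ℤ/31ℤ, hence bijective (finite equal-size domain and codomain). In particular g is bijective.
Since g is bijective, we find the preimage of 2. The inverse of x ↦ x^19 on (ℤ/31ℤ)^× is x ↦ x^19, because 19·19 = 361 = 12·30 + 1 ≡ 1 (mod 30) and x^{30} = 1 for x ≠ 0 (Fermat). So g⁻¹(2) = 2^19 mod 31.
Repeated squaring mod 31: 2^1 ≡ 2, 2^2 ≡ 2² = 4, 2^4 ≡ 4² = 16, 2^8 ≡ 16² = 256 ≡ 8, 2^16 ≡ 8² = 64 ≡ 2. Since 19 = 16 + 2 + 1, 2^19 ≡ 2·4·2: 2·4 = 8, then 8·2 = 16. So 2^19 ≡ 16 (mod 31).
Hence g⁻¹(2) = 16.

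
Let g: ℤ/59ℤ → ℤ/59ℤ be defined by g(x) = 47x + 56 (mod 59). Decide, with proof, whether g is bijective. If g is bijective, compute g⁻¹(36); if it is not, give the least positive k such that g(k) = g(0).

If g(a) = g(b), then 47a ≡ 47b (mod 59). Because gcd(47, 59) = 1, we may cancel 47 to get a ≡ b (mod 59).
We now compute 47⁻¹ mod 59 explicitly. Euclid's algorithm: 59 = 1·47 + 12, 47 = 3·12 + 11, 12 = 1·11 + 1; back-substituting gives 1 = 54·47 − 43·59, so 47⁻¹ ≡ 54 (mod 59).
Then y ↦ 54(y − 56) is a two-sided inverse to g, so every y ∈ ℤ/59ℤ has a preimage.
So g is bijective.
Since g is bijective, we compute g⁻¹(36): solve 47x + 56 ≡ 36 (mod 59), i.e. 47x ≡ 39 (mod 59).
Multiplying by 47⁻¹ = 54 gives x ≡ 54·39 = 2106 = 35·59 + 41 ≡ 41 (mod 59).
Check: g(41) = 47·41 + 56 = 1983 = 33·59 + 36 ≡ 36 (mod 59).

41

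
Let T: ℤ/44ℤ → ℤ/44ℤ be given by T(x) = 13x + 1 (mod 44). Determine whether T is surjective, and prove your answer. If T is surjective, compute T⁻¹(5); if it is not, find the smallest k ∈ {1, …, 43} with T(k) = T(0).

24

Recall that surjectivity means every element of the codomain has a preimage under T.
Since gcd(13, 44) = 1, 13 is invertible modulo 44. Euclid's algorithm: 44 = 3·13 + 5, 13 = 2·5 + 3, 5 = 1·3 + 2, 3 = 1·2 + 1; back-substituting gives 1 = 17·13 − 5·44, so 13⁻¹ ≡ 17 (mod 44).
Then y ↦ 17(y − 1) is a two-sided inverse to T, so every y ∈ ℤ/44ℤ has a preimage.
Hence T is surjective.
Since T is surjective, we find T⁻¹(5): we need 13x ≡ 5 − 1 ≡ 4 (mod 44). Using 13⁻¹ = 17: x ≡ 17·4 = 68 = 1·44 + 24, so x = 24.
Check: T(24) = 13·24 + 1 = 313 = 7·44 + 5 ≡ 5 (mod 44).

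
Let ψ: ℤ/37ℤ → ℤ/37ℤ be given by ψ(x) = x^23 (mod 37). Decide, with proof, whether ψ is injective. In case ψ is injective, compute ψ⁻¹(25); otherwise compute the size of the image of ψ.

4

Since 37 is prime, the nonzero elements of ℤ/37ℤ form a cyclic group of order 36.
As gcd(23, 36) = 1, raising to the 23rd power is a bijection on this group: if s^23 ≡ t^23 then (st^{−1})^23 = 1, and the only element of order dividing gcd(23, 36) = 1 is 1, so s = t.
With ψ(0) = 0 this makes ψ injective on all of ℤ/37ℤ, hence bijective (finite equal-size domain and codomain). In particular ψ is injective.
Since ψ is injective, we find the preimage of 25. The inverse of x ↦ x^23 on (ℤ/37ℤ)^× is x ↦ x^11, because 23·11 = 253 = 7·36 + 1 ≡ 1 (mod 36) and x^{36} = 1 for x ≠ 0 (Fermat). So ψ⁻¹(25) = 25^11 mod 37.
Repeated squaring mod 37: 25^1 ≡ 25, 25^2 ≡ 25² = 625 ≡ 33, 25^4 ≡ 33² = 1089 ≡ 16, 25^8 ≡ 16² = 256 ≡ 34. Since 11 = 8 + 2 + 1, 25^11 ≡ 34·33·25: 34·33 = 1122 ≡ 12, then 12·25 = 300 ≡ 4. So 25^11 ≡ 4 (mod 37).
Hence ψ⁻¹(25) = 4.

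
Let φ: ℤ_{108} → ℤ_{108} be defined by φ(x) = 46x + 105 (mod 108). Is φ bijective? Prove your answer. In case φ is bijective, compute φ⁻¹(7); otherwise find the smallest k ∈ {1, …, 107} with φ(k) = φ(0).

54

We have gcd(46, 108) = 2 > 1. Taking x_1 = 0 and x_2 = 54: φ(0) = 105 and φ(54) = 46·54 + 105 = 2589 ≡ 105 (mod 108).
So φ(0) = φ(54) while 0 ≠ 54, therefore φ is not injective, hence not bijective.
Since φ is not bijective, we find the least positive k with φ(k) = φ(0): this means 46k ≡ 0 (mod 108), i.e. 108 ∣ 46k. Since gcd(46, 108) = 2, dividing through by 2 this holds exactly when 54 ∣ 23k, and as gcd(23, 54) = 1, exactly when 54 ∣ k.
The smallest positive such k is 54.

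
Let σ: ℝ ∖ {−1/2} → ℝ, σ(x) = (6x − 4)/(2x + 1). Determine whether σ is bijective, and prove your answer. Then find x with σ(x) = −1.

If σ(x) = 3, cross-multiplying gives 2(6x − 4) = 6(2x + 1), which simplifies to −8 = 6 — false.  So 3 has no preimage and σ is not surjective.
Therefore σ is not bijective.
Solving σ(x) = −1: cross-multiplying gives 6x − 4 = −1(2x + 1), which rearranges to 8x = 3, so x = 3/8.

3/8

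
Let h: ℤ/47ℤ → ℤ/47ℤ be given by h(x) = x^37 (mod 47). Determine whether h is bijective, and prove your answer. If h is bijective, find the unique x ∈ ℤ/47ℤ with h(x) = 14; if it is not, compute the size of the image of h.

Since 47 is prime, the nonzero elements of ℤ/47ℤ form a cyclic group of order 46.
As gcd(37, 46) = 1, raising to the 37th power is a bijection on this group: if u^37 ≡ v^37 then (uv^{−1})^37 = 1, and the only element of order dividing gcd(37, 46) = 1 is 1, so u = v.
With h(0) = 0 this makes h injective on all of ℤ/47ℤ, hence bijective (finite equal-size domain and codomain). In particular h is bijective.
Since h is bijective, we find the preimage of 14. The inverse of x ↦ x^37 on (ℤ/47ℤ)^× is x ↦ x^5, because 37·5 = 185 = 4·46 + 1 ≡ 1 (mod 46) and x^{46} = 1 for x ≠ 0 (Fermat). So h⁻¹(14) = 14^5 mod 47.
Repeated squaring mod 47: 14^1 ≡ 14, 14^2 ≡ 14² = 196 ≡ 8, 14^4 ≡ 8² = 64 ≡ 17. Since 5 = 4 + 1, 14^5 ≡ 17·14: 17·14 = 238 ≡ 3. So 14^5 ≡ 3 (mod 47).
Hence h⁻¹(14) = 3.

3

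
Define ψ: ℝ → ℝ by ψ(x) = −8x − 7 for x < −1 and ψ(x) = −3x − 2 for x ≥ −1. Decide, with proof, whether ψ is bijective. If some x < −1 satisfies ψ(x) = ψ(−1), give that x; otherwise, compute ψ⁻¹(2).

-9/8

Both pieces are strictly decreasing (slopes −8 and −3), so each is injective on its own interval.
The left piece maps (−∞, −1) onto (1, ∞); the right piece maps [−1, ∞) onto (−∞, 1].
Since 1 = 1, the images partition ℝ: ψ is injective and surjective, hence bijective.
Because the two images are disjoint, no x < −1 has ψ(x) = ψ(−1), so we compute ψ⁻¹(2): 2 lies in (1, ∞), so solve −8x − 7 = 2: x = (2 + 7)/(−8) = −9/8.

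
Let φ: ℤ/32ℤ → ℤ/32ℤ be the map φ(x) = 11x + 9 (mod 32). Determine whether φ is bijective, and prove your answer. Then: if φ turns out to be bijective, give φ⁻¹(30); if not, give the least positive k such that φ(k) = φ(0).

Recall that injectivity means: for all x_1, x_2 in the domain, φ(x_1) = φ(x_2) implies x_1 = x_2.
If φ(x_1) = φ(x_2), then 11x_1 ≡ 11x_2 (mod 32). Because gcd(11, 32) = 1, we may cancel 11 to get x_1 ≡ x_2 (mod 32).
We now compute 11⁻¹ mod 32 explicitly. Euclid's algorithm: 32 = 2·11 + 10, 11 = 1·10 + 1; back-substituting gives 1 = 3·11 − 1·32, so 11⁻¹ ≡ 3 (mod 32).
Then y ↦ 3(y − 9) is a two-sided inverse to φ, so every y ∈ ℤ/32ℤ has a preimage.
Hence φ is bijective.
Since φ is bijective, we compute φ⁻¹(30): solve 11x + 9 ≡ 30 (mod 32), i.e. 11x ≡ 21 (mod 32).
Multiplying by 11⁻¹ = 3 gives x ≡ 3·21 = 63 = 1·32 + 31 ≡ 31 (mod 32).
Check: φ(31) = 11·31 + 9 = 350 = 10·32 + 30 ≡ 30 (mod 32).

31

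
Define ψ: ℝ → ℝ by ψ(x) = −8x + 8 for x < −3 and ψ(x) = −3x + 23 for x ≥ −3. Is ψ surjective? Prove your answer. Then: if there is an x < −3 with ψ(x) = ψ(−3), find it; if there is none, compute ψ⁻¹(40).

-4

Both pieces are strictly decreasing (slopes −8 and −3), so each is injective on its own interval.
The left piece maps (−∞, −3) onto (32, ∞); the right piece maps [−3, ∞) onto (−∞, 32].
These images together cover ℝ, so ψ is surjective.
Because the two images are disjoint, no x < −3 has ψ(x) = ψ(−3), so we compute ψ⁻¹(40): 40 lies in (32, ∞), so solve −8x + 8 = 40: x = (40 − 8)/(−8) = −4.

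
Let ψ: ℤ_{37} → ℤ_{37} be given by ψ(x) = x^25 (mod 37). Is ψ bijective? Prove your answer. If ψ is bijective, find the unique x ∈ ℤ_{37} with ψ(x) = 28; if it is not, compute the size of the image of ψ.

25

Since 37 is prime, the nonzero elements of ℤ_{37} form a cyclic group of order 36.
As gcd(25, 36) = 1, raising to the 25th power is a bijection on this group: if a^25 ≡ b^25 then (ab^{−1})^25 = 1, and the only element of order dividing gcd(25, 36) = 1 is 1, so a = b.
With ψ(0) = 0 this makes ψ injective on all of ℤ_{37}, hence bijective (finite equal-size domain and codomain). In particular ψ is bijective.
Since ψ is bijective, we find the preimage of 28. The inverse of x ↦ x^25 on (ℤ_{37})^× is x ↦ x^13, because 25·13 = 325 = 9·36 + 1 ≡ 1 (mod 36) and x^{36} = 1 for x ≠ 0 (Fermat). So ψ⁻¹(28) = 28^13 mod 37.
Repeated squaring mod 37: 28^1 ≡ 28, 28^2 ≡ 28² = 784 ≡ 7, 28^4 ≡ 7² = 49 ≡ 12, 28^8 ≡ 12² = 144 ≡ 33. Since 13 = 8 + 4 + 1, 28^13 ≡ 33·12·28: 33·12 = 396 ≡ 26, then 26·28 = 728 ≡ 25. So 28^13 ≡ 25 (mod 37).
Hence ψ⁻¹(28) = 25.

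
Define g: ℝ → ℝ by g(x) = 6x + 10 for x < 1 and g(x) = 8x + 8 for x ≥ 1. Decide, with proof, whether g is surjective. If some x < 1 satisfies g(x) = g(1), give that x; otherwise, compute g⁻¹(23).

Both pieces are strictly increasing (slopes 6 and 8), so each is injective on its own interval.
The left piece maps (−∞, 1) onto (−∞, 16); the right piece maps [1, ∞) onto [16, ∞).
These images together cover ℝ, so g is surjective.
Because the two images are disjoint, no x < 1 has g(x) = g(1), so we compute g⁻¹(23): 23 lies in [16, ∞), so solve 8x + 8 = 23: x = (23 − 8)/8 = 15/8.

15/8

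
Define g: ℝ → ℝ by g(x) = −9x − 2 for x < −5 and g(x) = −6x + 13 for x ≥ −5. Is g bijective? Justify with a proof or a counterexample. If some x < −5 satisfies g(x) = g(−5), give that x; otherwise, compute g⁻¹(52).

Both pieces are strictly decreasing (slopes −9 and −6), so each is injective on its own interval.
The left piece maps (−∞, −5) onto (43, ∞); the right piece maps [−5, ∞) onto (−∞, 43].
Since 43 = 43, the images partition ℝ: g is injective and surjective, hence bijective.
Because the two images are disjoint, no x < −5 has g(x) = g(−5), so we compute g⁻¹(52): 52 lies in (43, ∞), so solve −9x − 2 = 52: x = (52 + 2)/(−9) = −6.

-6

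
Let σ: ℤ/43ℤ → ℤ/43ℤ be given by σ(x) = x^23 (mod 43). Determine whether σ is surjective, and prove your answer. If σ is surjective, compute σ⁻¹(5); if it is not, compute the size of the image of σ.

34

Since 43 is prime, the nonzero elements of ℤ/43ℤ form a cyclic group of order 42.
As gcd(23, 42) = 1, raising to the 23rd power is a bijection on this group: if u^23 ≡ v^23 then (uv^{−1})^23 = 1, and the only element of order dividing gcd(23, 42) = 1 is 1, so u = v.
With σ(0) = 0 this makes σ injective on all of ℤ/43ℤ, hence bijective (finite equal-size domain and codomain). In particular σ is surjective.
Since σ is surjective, we find the preimage of 5. The inverse of x ↦ x^23 on (ℤ/43ℤ)^× is x ↦ x^11, because 23·11 = 253 = 6·42 + 1 ≡ 1 (mod 42) and x^{42} = 1 for x ≠ 0 (Fermat). So σ⁻¹(5) = 5^11 mod 43.
Repeated squaring mod 43: 5^1 ≡ 5, 5^2 ≡ 5² = 25, 5^4 ≡ 25² = 625 ≡ 23, 5^8 ≡ 23² = 529 ≡ 13. Since 11 = 8 + 2 + 1, 5^11 ≡ 13·25·5: 13·25 = 325 ≡ 24, then 24·5 = 120 ≡ 34. So 5^11 ≡ 34 (mod 43).
Hence σ⁻¹(5) = 34.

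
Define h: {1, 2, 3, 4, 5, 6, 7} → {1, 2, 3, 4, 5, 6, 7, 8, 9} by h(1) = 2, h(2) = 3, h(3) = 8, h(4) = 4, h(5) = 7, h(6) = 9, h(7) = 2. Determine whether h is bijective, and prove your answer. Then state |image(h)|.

6

h(1) = 2 = h(7) with 1 ≠ 7, so h is not injective, hence not bijective.
The image of h is {2, 3, 4, 7, 8, 9}, which has 6 elements.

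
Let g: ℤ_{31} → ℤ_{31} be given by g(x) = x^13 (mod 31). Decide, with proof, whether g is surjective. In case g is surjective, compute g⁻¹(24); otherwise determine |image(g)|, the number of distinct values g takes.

3

Since 31 is prime, the nonzero elements of ℤ_{31} form a cyclic group of order 30.
As gcd(13, 30) = 1, raising to the 13th power is a bijection on this group: if a^13 ≡ b^13 then (ab^{−1})^13 = 1, and the only element of order dividing gcd(13, 30) = 1 is 1, so a = b.
With g(0) = 0 this makes g injective on all of ℤ_{31}, hence bijective (finite equal-size domain and codomain). In particular g is surjective.
Since g is surjective, we find the preimage of 24. The inverse of x ↦ x^13 on (ℤ_{31})^× is x ↦ x^7, because 13·7 = 91 = 3·30 + 1 ≡ 1 (mod 30) and x^{30} = 1 for x ≠ 0 (Fermat). So g⁻¹(24) = 24^7 mod 31.
Repeated squaring mod 31: 24^1 ≡ 24, 24^2 ≡ 24² = 576 ≡ 18, 24^4 ≡ 18² = 324 ≡ 14. Since 7 = 4 + 2 + 1, 24^7 ≡ 14·18·24: 14·18 = 252 ≡ 4, then 4·24 = 96 ≡ 3. So 24^7 ≡ 3 (mod 31).
Hence g⁻¹(24) = 3.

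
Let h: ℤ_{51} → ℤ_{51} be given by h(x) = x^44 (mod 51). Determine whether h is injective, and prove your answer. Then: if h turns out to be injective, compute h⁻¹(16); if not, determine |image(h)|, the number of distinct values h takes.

10

h(1) = 1^44 = 1.
h(4): Repeated squaring mod 51: 4^1 ≡ 4, 4^2 ≡ 4² = 16, 4^4 ≡ 16² = 256 ≡ 1, 4^8 ≡ 1² = 1, 4^16 ≡ 1² = 1, 4^32 ≡ 1² = 1. Since 44 = 32 + 8 + 4, 4^44 ≡ 1·1·1: 1·1 = 1, then 1·1 = 1. So 4^44 ≡ 1 (mod 51).
So h(1) = h(4) = 1 while 1 ≠ 4, so h is not injective.
Since h is not injective, we determine |image(h)|. Computing x^44 mod 51 for each x (by repeated squaring, reducing mod 51 at every step), the values h(0), h(1), …, h(50) are: 0, 1, 16, 21, 1, 4, 30, 13, 16, 33, 13, 13, 21, 1, 4, 33, 1, 34, 18, 16, 4, 18, 4, 13, 30, 16, 16, 30, 13, 4, 18, 4, 16, 18, 34, 1, 33, 4, 1, 21, 13, 13, 33, 16, 13, 30, 4, 1, 21, 16, 1.
The distinct values are {0, 1, 4, 13, 16, 18, 21, 30, 33, 34}; there are 10 of them.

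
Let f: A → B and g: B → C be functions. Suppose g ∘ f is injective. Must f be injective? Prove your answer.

injective

Suppose f(u) = f(v). Applying g: (g ∘ f)(u) = (g ∘ f)(v). Since g ∘ f is injective, u = v. Thus f is injective.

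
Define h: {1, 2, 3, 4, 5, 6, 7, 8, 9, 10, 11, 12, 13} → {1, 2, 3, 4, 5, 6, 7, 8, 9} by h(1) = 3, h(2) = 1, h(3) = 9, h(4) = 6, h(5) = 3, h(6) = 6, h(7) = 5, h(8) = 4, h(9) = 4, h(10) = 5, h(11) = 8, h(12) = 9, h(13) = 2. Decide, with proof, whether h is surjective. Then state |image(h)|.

No element maps to 7, so h is not surjective.
The image of h is {1, 2, 3, 4, 5, 6, 8, 9}, which has 8 elements.

8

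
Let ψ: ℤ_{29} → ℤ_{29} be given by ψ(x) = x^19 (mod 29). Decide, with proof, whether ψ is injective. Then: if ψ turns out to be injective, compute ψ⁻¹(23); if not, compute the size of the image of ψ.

16

Since 29 is prime, the nonzero elements of ℤ_{29} form a cyclic group of order 28.
As gcd(19, 28) = 1, raising to the 19th power is a bijection on this group: if u^19 ≡ v^19 then (uv^{−1})^19 = 1, and the only element of order dividing gcd(19, 28) = 1 is 1, so u = v.
With ψ(0) = 0 this makes ψ injective on all of ℤ_{29}, hence bijective (finite equal-size domain and codomain). In particular ψ is injective.
Since ψ is injective, we find the preimage of 23. The inverse of x ↦ x^19 on (ℤ_{29})^× is x ↦ x^3, because 19·3 = 57 = 2·28 + 1 ≡ 1 (mod 28) and x^{28} = 1 for x ≠ 0 (Fermat). So ψ⁻¹(23) = 23^3 mod 29.
Repeated squaring mod 29: 23^1 ≡ 23, 23^2 ≡ 23² = 529 ≡ 7. Since 3 = 2 + 1, 23^3 ≡ 7·23: 7·23 = 161 ≡ 16. So 23^3 ≡ 16 (mod 29).
Hence ψ⁻¹(23) = 16.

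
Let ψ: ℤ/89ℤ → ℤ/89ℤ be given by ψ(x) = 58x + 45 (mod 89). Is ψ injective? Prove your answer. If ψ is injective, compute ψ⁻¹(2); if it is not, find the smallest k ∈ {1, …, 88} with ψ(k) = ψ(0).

Recall that ψ is injective when ψ(a) = ψ(b) forces a = b.
Suppose ψ(a) = ψ(b) in ℤ/89ℤ. Then 58a + 45 ≡ 58b + 45 (mod 89), so 58(a − b) ≡ 0 (mod 89).
Since gcd(58, 89) = 1, 58 is invertible modulo 89, thus a − b ≡ 0 (mod 89), i.e. a = b.
Hence ψ is injective.
We now compute 58⁻¹ mod 89 explicitly. Euclid's algorithm: 89 = 1·58 + 31, 58 = 1·31 + 27, 31 = 1·27 + 4, 27 = 6·4 + 3, 4 = 1·3 + 1; back-substituting gives 1 = 66·58 − 43·89, so 58⁻¹ ≡ 66 (mod 89).
Since ψ is injective, we find ψ⁻¹(2): we need 58x ≡ 2 − 45 ≡ 46 (mod 89). Using 58⁻¹ = 66: x ≡ 66·46 = 3036 = 34·89 + 10, so x = 10.
Check: ψ(10) = 58·10 + 45 = 625 = 7·89 + 2 ≡ 2 (mod 89).

10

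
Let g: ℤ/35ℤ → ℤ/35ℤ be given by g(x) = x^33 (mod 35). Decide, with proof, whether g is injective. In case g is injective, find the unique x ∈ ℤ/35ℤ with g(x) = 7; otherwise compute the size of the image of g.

g(4): Repeated squaring mod 35: 4^1 ≡ 4, 4^2 ≡ 4² = 16, 4^4 ≡ 16² = 256 ≡ 11, 4^8 ≡ 11² = 121 ≡ 16, 4^16 ≡ 16² = 256 ≡ 11, 4^32 ≡ 11² = 121 ≡ 16. Since 33 = 32 + 1, 4^33 ≡ 16·4: 16·4 = 64 ≡ 29. So 4^33 ≡ 29 (mod 35).
g(9): Repeated squaring mod 35: 9^1 ≡ 9, 9^2 ≡ 9² = 81 ≡ 11, 9^4 ≡ 11² = 121 ≡ 16, 9^8 ≡ 16² = 256 ≡ 11, 9^16 ≡ 11² = 121 ≡ 16, 9^32 ≡ 16² = 256 ≡ 11. Since 33 = 32 + 1, 9^33 ≡ 11·9: 11·9 = 99 ≡ 29. So 9^33 ≡ 29 (mod 35).
So g(4) = g(9) = 29 while 4 ≠ 9, thus g is not injective.
Since g is not injective, we determine |image(g)|. Computing x^33 mod 35 for each x (by repeated squaring, reducing mod 35 at every step), the values g(0), g(1), …, g(34) are: 0, 1, 22, 13, 29, 20, 6, 7, 8, 29, 20, 1, 27, 13, 14, 15, 1, 27, 8, 34, 20, 21, 22, 8, 34, 15, 6, 27, 28, 29, 15, 6, 22, 13, 34.
The distinct values are {0, 1, 6, 7, 8, 13, 14, 15, 20, 21, 22, 27, 28, 29, 34}; there are 15 of them.

15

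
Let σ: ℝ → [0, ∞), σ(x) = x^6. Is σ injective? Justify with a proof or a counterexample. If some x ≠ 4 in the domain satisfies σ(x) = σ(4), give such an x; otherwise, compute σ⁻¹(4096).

σ(4) = 4096 = (−4)^6 = σ(−4) (since 6 is even), with 4 ≠ −4. So σ is not injective.
For the follow-up, such an x exists: taking x = −4 ∈ ℝ gives σ(−4) = 4096 = σ(4) with −4 ≠ 4.

-4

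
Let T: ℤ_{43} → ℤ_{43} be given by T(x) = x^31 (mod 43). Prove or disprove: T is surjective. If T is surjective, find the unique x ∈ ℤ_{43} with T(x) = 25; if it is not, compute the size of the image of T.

15

Since 43 is prime, the nonzero elements of ℤ_{43} form a cyclic group of order 42.
As gcd(31, 42) = 1, raising to the 31st power is a bijection on this group: if x_1^31 ≡ x_2^31 then (x_1x_2^{−1})^31 = 1, and the only element of order dividing gcd(31, 42) = 1 is 1, so x_1 = x_2.
With T(0) = 0 this makes T injective on all of ℤ_{43}, hence bijective (finite equal-size domain and codomain). In particular T is surjective.
Since T is surjective, we find the preimage of 25. The inverse of x ↦ x^31 on (ℤ_{43})^× is x ↦ x^19, because 31·19 = 589 = 14·42 + 1 ≡ 1 (mod 42) and x^{42} = 1 for x ≠ 0 (Fermat). So T⁻¹(25) = 25^19 mod 43.
Repeated squaring mod 43: 25^1 ≡ 25, 25^2 ≡ 25² = 625 ≡ 23, 25^4 ≡ 23² = 529 ≡ 13, 25^8 ≡ 13² = 169 ≡ 40, 25^16 ≡ 40² = 1600 ≡ 9. Since 19 = 16 + 2 + 1, 25^19 ≡ 9·23·25: 9·23 = 207 ≡ 35, then 35·25 = 875 ≡ 15. So 25^19 ≡ 15 (mod 43).
Hence T⁻¹(25) = 15.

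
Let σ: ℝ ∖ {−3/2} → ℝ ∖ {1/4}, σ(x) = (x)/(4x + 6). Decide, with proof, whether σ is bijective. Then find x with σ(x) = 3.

Suppose σ(s) = σ(t). Cross-multiplying: (s)(4t + 6) = (t)(4s + 6).
Expanding both sides and cancelling the symmetric terms leaves 6·(s − t) = 0. Since 6 ≠ 0, s = t. Hence σ is injective.
For any y ≠ 1/4, solving y(4x + 6) = x for x gives a well-defined x ≠ −3/2. So σ is surjective.
Thus σ is bijective.
Solving σ(x) = 3: cross-multiplying gives x = 3(4x + 6), which rearranges to −11x = 18, so x = −18/11.

-18/11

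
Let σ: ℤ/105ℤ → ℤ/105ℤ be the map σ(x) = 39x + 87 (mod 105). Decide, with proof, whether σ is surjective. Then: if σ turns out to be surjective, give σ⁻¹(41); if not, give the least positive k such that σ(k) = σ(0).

Since gcd(39, 105) = 3, we have 39x ≡ 0 (mod 3) for all x, so σ(x) ≡ 0 (mod 3).
But 1 ≢ 0 (mod 3), so 1 ∈ ℤ/105ℤ has no preimage. Thus σ is not surjective.
Since σ is not surjective, we find the least positive k with σ(k) = σ(0): this means 39k ≡ 0 (mod 105), i.e. 105 ∣ 39k. Since gcd(39, 105) = 3, dividing through by 3 this holds exactly when 35 ∣ 13k, and as gcd(13, 35) = 1, exactly when 35 ∣ k.
The smallest positive such k is 35.

35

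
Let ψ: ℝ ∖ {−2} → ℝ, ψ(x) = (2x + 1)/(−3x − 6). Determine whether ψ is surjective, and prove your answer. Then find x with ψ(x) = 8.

If ψ(x) = −2/3, cross-multiplying gives −3(2x + 1) = 2(−3x − 6), which simplifies to −3 = −12 — false.  So −2/3 has no preimage and ψ is not surjective.
Solving ψ(x) = 8: cross-multiplying gives 2x + 1 = 8(−3x − 6), which rearranges to 26x = −49, so x = −49/26.

-49/26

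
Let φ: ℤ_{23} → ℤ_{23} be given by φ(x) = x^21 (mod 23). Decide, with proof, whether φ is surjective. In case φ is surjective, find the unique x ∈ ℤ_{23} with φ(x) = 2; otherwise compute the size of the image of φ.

Since 23 is prime, the nonzero elements of ℤ_{23} form a cyclic group of order 22.
As gcd(21, 22) = 1, raising to the 21st power is a bijection on this group: if x_1^21 ≡ x_2^21 then (x_1x_2^{−1})^21 = 1, and the only element of order dividing gcd(21, 22) = 1 is 1, so x_1 = x_2.
With φ(0) = 0 this makes φ injective on all of ℤ_{23}, hence bijective (finite equal-size domain and codomain). In particular φ is surjective.
Since φ is surjective, we find the preimage of 2. The inverse of x ↦ x^21 on (ℤ_{23})^× is x ↦ x^21, because 21·21 = 441 = 20·22 + 1 ≡ 1 (mod 22) and x^{22} = 1 for x ≠ 0 (Fermat). So φ⁻¹(2) = 2^21 mod 23.
Repeated squaring mod 23: 2^1 ≡ 2, 2^2 ≡ 2² = 4, 2^4 ≡ 4² = 16, 2^8 ≡ 16² = 256 ≡ 3, 2^16 ≡ 3² = 9. Since 21 = 16 + 4 + 1, 2^21 ≡ 9·16·2: 9·16 = 144 ≡ 6, then 6·2 = 12. So 2^21 ≡ 12 (mod 23).
Hence φ⁻¹(2) = 12.

12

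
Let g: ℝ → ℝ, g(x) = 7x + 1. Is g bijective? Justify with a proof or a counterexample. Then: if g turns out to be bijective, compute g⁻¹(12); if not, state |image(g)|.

11/7

Suppose g(s) = g(t). Then 7s + 1 = 7t + 1, hence 7s = 7t, therefore s = t.
For any y ∈ ℝ, x = (y − 1)/7 satisfies g(x) = y.
Thus g is bijective.
Since g is bijective, we compute g⁻¹(12) = (12 − 1)/7 = 11/7.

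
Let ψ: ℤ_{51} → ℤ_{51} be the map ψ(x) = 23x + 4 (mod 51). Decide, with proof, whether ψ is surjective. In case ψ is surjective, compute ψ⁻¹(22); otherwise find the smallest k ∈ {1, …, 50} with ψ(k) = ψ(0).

By definition, surjectivity means every element of the codomain has a preimage under ψ.
Since gcd(23, 51) = 1, 23 is invertible modulo 51. Euclid's algorithm: 51 = 2·23 + 5, 23 = 4·5 + 3, 5 = 1·3 + 2, 3 = 1·2 + 1; back-substituting gives 1 = 20·23 − 9·51, so 23⁻¹ ≡ 20 (mod 51).
For any y ∈ ℤ_{51}, x = 20(y − 4) mod 51 satisfies ψ(x) = 23·20(y − 4) + 4 ≡ y (since 23·20 ≡ 1 mod 51). So every y has a preimage.
Therefore ψ is surjective.
Since ψ is surjective, we find ψ⁻¹(22): we need 23x ≡ 22 − 4 ≡ 18 (mod 51). Using 23⁻¹ = 20: x ≡ 20·18 = 360 = 7·51 + 3, so x = 3.
Check: ψ(3) = 23·3 + 4 = 73 = 1·51 + 22 ≡ 22 (mod 51).

3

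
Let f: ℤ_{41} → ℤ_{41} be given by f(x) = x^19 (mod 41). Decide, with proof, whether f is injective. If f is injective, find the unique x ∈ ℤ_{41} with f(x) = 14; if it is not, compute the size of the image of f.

Since 41 is prime, the nonzero elements of ℤ_{41} form a cyclic group of order 40.
As gcd(19, 40) = 1, raising to the 19th power is a bijection on this group: if s^19 ≡ t^19 then (st^{−1})^19 = 1, and the only element of order dividing gcd(19, 40) = 1 is 1, so s = t.
With f(0) = 0 this makes f injective on all of ℤ_{41}, hence bijective (finite equal-size domain and codomain). In particular f is injective.
Since f is injective, we find the preimage of 14. The inverse of x ↦ x^19 on (ℤ_{41})^× is x ↦ x^19, because 19·19 = 361 = 9·40 + 1 ≡ 1 (mod 40) and x^{40} = 1 for x ≠ 0 (Fermat). So f⁻¹(14) = 14^19 mod 41.
Repeated squaring mod 41: 14^1 ≡ 14, 14^2 ≡ 14² = 196 ≡ 32, 14^4 ≡ 32² = 1024 ≡ 40, 14^8 ≡ 40² = 1600 ≡ 1, 14^16 ≡ 1² = 1. Since 19 = 16 + 2 + 1, 14^19 ≡ 1·32·14: 1·32 = 32, then 32·14 = 448 ≡ 38. So 14^19 ≡ 38 (mod 41).
Hence f⁻¹(14) = 38.

38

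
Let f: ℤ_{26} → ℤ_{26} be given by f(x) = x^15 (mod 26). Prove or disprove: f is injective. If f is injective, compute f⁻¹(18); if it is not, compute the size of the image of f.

10

f(1) = 1^15 = 1.
f(3): Repeated squaring mod 26: 3^1 ≡ 3, 3^2 ≡ 3² = 9, 3^4 ≡ 9² = 81 ≡ 3, 3^8 ≡ 3² = 9. Since 15 = 8 + 4 + 2 + 1, 3^15 ≡ 9·3·9·3: 9·3 = 27 ≡ 1, then 1·9 = 9, then 9·3 = 27 ≡ 1. So 3^15 ≡ 1 (mod 26).
So f(1) = f(3) = 1 while 1 ≠ 3, hence f is not injective.
Since f is not injective, we determine |image(f)|. Computing x^15 mod 26 for each x (by repeated squaring, reducing mod 26 at every step), the values f(0), f(1), …, f(25) are: 0, 1, 8, 1, 12, 21, 8, 5, 18, 1, 12, 5, 12, 13, 14, 21, 14, 25, 8, 21, 18, 5, 14, 25, 18, 25.
The distinct values are {0, 1, 5, 8, 12, 13, 14, 18, 21, 25}; there are 10 of them.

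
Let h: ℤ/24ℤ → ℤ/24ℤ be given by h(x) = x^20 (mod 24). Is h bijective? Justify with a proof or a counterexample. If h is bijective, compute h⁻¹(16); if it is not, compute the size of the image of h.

h(2): Repeated squaring mod 24: 2^1 ≡ 2, 2^2 ≡ 2² = 4, 2^4 ≡ 4² = 16, 2^8 ≡ 16² = 256 ≡ 16, 2^16 ≡ 16² = 256 ≡ 16. Since 20 = 16 + 4, 2^20 ≡ 16·16: 16·16 = 256 ≡ 16. So 2^20 ≡ 16 (mod 24).
h(4): Repeated squaring mod 24: 4^1 ≡ 4, 4^2 ≡ 4² = 16, 4^4 ≡ 16² = 256 ≡ 16, 4^8 ≡ 16² = 256 ≡ 16, 4^16 ≡ 16² = 256 ≡ 16. Since 20 = 16 + 4, 4^20 ≡ 16·16: 16·16 = 256 ≡ 16. So 4^20 ≡ 16 (mod 24).
So h(2) = h(4) = 16 while 2 ≠ 4, therefore h is not injective, hence not bijective.
Since h is not bijective, we determine |image(h)|. Computing x^20 mod 24 for each x (by repeated squaring, reducing mod 24 at every step), the values h(0), h(1), …, h(23) are: 0, 1, 16, 9, 16, 1, 0, 1, 16, 9, 16, 1, 0, 1, 16, 9, 16, 1, 0, 1, 16, 9, 16, 1.
The distinct values are {0, 1, 9, 16}; there are 4 of them.

4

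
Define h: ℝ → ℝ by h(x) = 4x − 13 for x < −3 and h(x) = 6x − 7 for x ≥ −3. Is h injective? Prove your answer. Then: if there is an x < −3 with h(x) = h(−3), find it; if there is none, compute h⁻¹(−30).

-17/4

Both pieces are strictly increasing (slopes 4 and 6), so each is injective on its own interval.
The left piece maps (−∞, −3) onto (−∞, −25); the right piece maps [−3, ∞) onto [−25, ∞).
These images are disjoint, so no value is attained by both pieces. So h is injective.
Because the two images are disjoint, no x < −3 has h(x) = h(−3), so we compute h⁻¹(−30): −30 lies in (−∞, −25), so solve 4x − 13 = −30: x = (−30 + 13)/4 = −17/4.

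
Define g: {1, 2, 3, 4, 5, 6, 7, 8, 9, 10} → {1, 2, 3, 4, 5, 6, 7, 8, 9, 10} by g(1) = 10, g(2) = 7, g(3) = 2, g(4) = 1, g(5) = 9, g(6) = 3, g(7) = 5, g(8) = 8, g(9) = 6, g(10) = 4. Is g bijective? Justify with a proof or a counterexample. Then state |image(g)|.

The values 10, 7, 2, 1, 9, 3, 5, 8, 6, 4 are a permutation of {1, 2, 3, 4, 5, 6, 7, 8, 9, 10}: each element appears exactly once.
So g is injective and surjective, hence bijective.
The image of g is {1, 2, 3, 4, 5, 6, 7, 8, 9, 10}, which has 10 elements.

10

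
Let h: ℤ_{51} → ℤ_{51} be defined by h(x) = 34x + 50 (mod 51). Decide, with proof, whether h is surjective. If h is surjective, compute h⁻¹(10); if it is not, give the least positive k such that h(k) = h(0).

Since gcd(34, 51) = 17, we have 34x ≡ 0 (mod 17) for all x, so h(x) ≡ 16 (mod 17).
But 0 ≢ 16 (mod 17), so 0 ∈ ℤ_{51} has no preimage. So h is not surjective.
Since h is not surjective, we find the least positive k with h(k) = h(0): this means 34k ≡ 0 (mod 51), i.e. 51 ∣ 34k. Since gcd(34, 51) = 17, dividing through by 17 this holds exactly when 3 ∣ 2k, and as gcd(2, 3) = 1, exactly when 3 ∣ k.
The smallest positive such k is 3.

3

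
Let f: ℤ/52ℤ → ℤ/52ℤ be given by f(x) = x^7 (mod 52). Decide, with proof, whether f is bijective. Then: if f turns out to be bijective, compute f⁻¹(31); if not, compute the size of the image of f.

39

f(0) = 0^7 = 0.
f(26): Repeated squaring mod 52: 26^1 ≡ 26, 26^2 ≡ 26² = 676 ≡ 0, 26^4 ≡ 0² = 0. Since 7 = 4 + 2 + 1, 26^7 ≡ 0·0·26: 0·0 = 0, then 0·26 = 0. So 26^7 ≡ 0 (mod 52).
So f(0) = f(26) = 0 while 0 ≠ 26, therefore f is not injective, hence not bijective.
Since f is not bijective, we determine |image(f)|. Computing x^7 mod 52 for each x (by repeated squaring, reducing mod 52 at every step), the values f(0), f(1), …, f(51) are: 0, 1, 24, 3, 4, 21, 20, 19, 44, 9, 36, 15, 12, 13, 40, 11, 16, 17, 8, 7, 32, 5, 48, 23, 28, 25, 0, 27, 24, 29, 4, 47, 20, 45, 44, 35, 36, 41, 12, 39, 40, 37, 16, 43, 8, 33, 32, 31, 48, 49, 28, 51.
The distinct values are {0, 1, 3, 4, 5, 7, 8, 9, 11, 12, 13, 15, 16, 17, 19, 20, 21, 23, 24, 25, 27, 28, 29, 31, 32, 33, 35, 36, 37, 39, 40, 41, 43, 44, 45, 47, 48, 49, 51}; there are 39 of them.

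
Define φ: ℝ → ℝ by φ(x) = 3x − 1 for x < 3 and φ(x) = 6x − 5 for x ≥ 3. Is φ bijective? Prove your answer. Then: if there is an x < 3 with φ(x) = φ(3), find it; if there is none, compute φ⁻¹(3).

Both pieces are strictly increasing (slopes 3 and 6), so each is injective on its own interval.
The left piece maps (−∞, 3) onto (−∞, 8); the right piece maps [3, ∞) onto [13, ∞).
The images leave a gap (8 has no preimage), so φ is not surjective, hence not bijective.
Because the two images are disjoint, no x < 3 has φ(x) = φ(3), so we compute φ⁻¹(3): 3 lies in (−∞, 8), so solve 3x − 1 = 3: x = (3 + 1)/3 = 4/3.

4/3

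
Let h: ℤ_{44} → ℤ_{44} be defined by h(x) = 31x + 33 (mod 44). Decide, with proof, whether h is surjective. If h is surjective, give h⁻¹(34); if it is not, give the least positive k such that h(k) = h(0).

27

Recall that h is surjective if every y in the codomain equals h(x) for some x in the domain.
Since gcd(31, 44) = 1, 31 is invertible modulo 44. Euclid's algorithm: 44 = 1·31 + 13, 31 = 2·13 + 5, 13 = 2·5 + 3, 5 = 1·3 + 2, 3 = 1·2 + 1; back-substituting gives 1 = 27·31 − 19·44, so 31⁻¹ ≡ 27 (mod 44).
Then y ↦ 27(y − 33) is a two-sided inverse to h, so every y ∈ ℤ_{44} has a preimage.
Thus h is surjective.
Since h is surjective, we find h⁻¹(34): we need 31x ≡ 34 − 33 ≡ 1 (mod 44). Using 31⁻¹ = 27: x ≡ 27·1 = 27, so x = 27.
Check: h(27) = 31·27 + 33 = 870 = 19·44 + 34 ≡ 34 (mod 44).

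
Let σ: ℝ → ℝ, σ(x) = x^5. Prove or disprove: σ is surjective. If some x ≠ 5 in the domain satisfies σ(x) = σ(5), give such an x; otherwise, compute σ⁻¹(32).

For any y ∈ ℝ, x = y^{1/5} ∈ ℝ gives σ(x) = y, so σ is surjective.
Since x ↦ x^5 is strictly increasing on ℝ, it is injective there, so no x ≠ 5 in the domain has σ(x) = σ(5). We therefore compute σ⁻¹(32) = 32^{1/5} = 2 (indeed 2^5 = 32).

2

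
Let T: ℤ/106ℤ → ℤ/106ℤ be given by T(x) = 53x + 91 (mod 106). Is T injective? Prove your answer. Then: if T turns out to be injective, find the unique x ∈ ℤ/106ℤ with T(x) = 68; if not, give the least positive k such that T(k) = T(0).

2

We have gcd(53, 106) = 53 > 1. Taking s = 0 and t = 2: T(0) = 91 and T(2) = 53·2 + 91 = 197 ≡ 91 (mod 106).
So T(0) = T(2) while 0 ≠ 2, hence T is not injective.
Since T is not injective, we find the least positive k with T(k) = T(0): this means 53k ≡ 0 (mod 106), i.e. 106 ∣ 53k. Since gcd(53, 106) = 53, dividing through by 53 this holds exactly when 2 ∣ k.
The smallest positive such k is 2.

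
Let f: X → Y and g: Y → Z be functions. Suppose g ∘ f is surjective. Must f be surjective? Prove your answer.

not surjective

No. Take X = {1, 2, 3}, Y = {1, 2, 3, 4, 5, 6}, Z = {1}, f(a) = 1 for every a ∈ X, and g(b) = 1 for every b ∈ Y.
Then g ∘ f is surjective onto {1}, but 6 ∈ Y has no preimage under f, so f is not surjective.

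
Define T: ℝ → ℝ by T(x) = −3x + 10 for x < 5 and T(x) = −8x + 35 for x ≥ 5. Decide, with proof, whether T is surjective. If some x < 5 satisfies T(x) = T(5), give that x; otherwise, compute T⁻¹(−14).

49/8

Both pieces are strictly decreasing (slopes −3 and −8), so each is injective on its own interval.
The left piece maps (−∞, 5) onto (−5, ∞); the right piece maps [5, ∞) onto (−∞, −5].
These images together cover ℝ, so T is surjective.
Because the two images are disjoint, no x < 5 has T(x) = T(5), so we compute T⁻¹(−14): −14 lies in (−∞, −5], so solve −8x + 35 = −14: x = (−14 − 35)/(−8) = 49/8.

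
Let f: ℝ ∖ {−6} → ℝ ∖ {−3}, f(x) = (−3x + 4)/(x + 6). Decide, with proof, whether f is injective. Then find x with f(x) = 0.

Suppose f(x_1) = f(x_2). Cross-multiplying: (−3x_1 + 4)(x_2 + 6) = (−3x_2 + 4)(x_1 + 6).
Expanding both sides and cancelling the symmetric terms leaves −22·(x_1 − x_2) = 0. Since −22 ≠ 0, x_1 = x_2. Hence f is injective.
Solving f(x) = 0: cross-multiplying gives −3x + 4 = 0(x + 6), which rearranges to −3x = −4, so x = 4/3.

4/3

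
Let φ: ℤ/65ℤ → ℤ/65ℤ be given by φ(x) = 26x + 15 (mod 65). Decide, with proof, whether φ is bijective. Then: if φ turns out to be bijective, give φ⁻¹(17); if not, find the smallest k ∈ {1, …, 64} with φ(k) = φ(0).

5

Recall that φ is injective when φ(a) = φ(b) forces a = b.
We have gcd(26, 65) = 13 > 1. Taking a = 0 and b = 5: φ(0) = 15 and φ(5) = 26·5 + 15 = 145 ≡ 15 (mod 65).
So φ(0) = φ(5) while 0 ≠ 5, hence φ is not injective, hence not bijective.
Since φ is not bijective, we find the least positive k with φ(k) = φ(0): this means 26k ≡ 0 (mod 65), i.e. 65 ∣ 26k. Since gcd(26, 65) = 13, dividing through by 13 this holds exactly when 5 ∣ 2k, and as gcd(2, 5) = 1, exactly when 5 ∣ k.
The smallest positive such k is 5.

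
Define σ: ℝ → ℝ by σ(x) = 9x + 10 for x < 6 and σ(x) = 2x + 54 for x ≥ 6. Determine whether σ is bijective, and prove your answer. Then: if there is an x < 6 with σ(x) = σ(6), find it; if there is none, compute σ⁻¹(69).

15/2

Both pieces are strictly increasing (slopes 9 and 2), so each is injective on its own interval.
The left piece maps (−∞, 6) onto (−∞, 64); the right piece maps [6, ∞) onto [66, ∞).
The images leave a gap (64 has no preimage), so σ is not surjective, hence not bijective.
Because the two images are disjoint, no x < 6 has σ(x) = σ(6), so we compute σ⁻¹(69): 69 lies in [66, ∞), so solve 2x + 54 = 69: x = (69 − 54)/2 = 15/2.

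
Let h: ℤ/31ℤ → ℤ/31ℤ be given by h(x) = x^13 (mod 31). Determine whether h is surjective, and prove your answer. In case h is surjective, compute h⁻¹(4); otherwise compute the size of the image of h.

Since 31 is prime, the nonzero elements of ℤ/31ℤ form a cyclic group of order 30.
As gcd(13, 30) = 1, raising to the 13th power is a bijection on this group: if u^13 ≡ v^13 then (uv^{−1})^13 = 1, and the only element of order dividing gcd(13, 30) = 1 is 1, so u = v.
With h(0) = 0 this makes h injective on all of ℤ/31ℤ, hence bijective (finite equal-size domain and codomain). In particular h is surjective.
Since h is surjective, we find the preimage of 4. The inverse of x ↦ x^13 on (ℤ/31ℤ)^× is x ↦ x^7, because 13·7 = 91 = 3·30 + 1 ≡ 1 (mod 30) and x^{30} = 1 for x ≠ 0 (Fermat). So h⁻¹(4) = 4^7 mod 31.
Repeated squaring mod 31: 4^1 ≡ 4, 4^2 ≡ 4² = 16, 4^4 ≡ 16² = 256 ≡ 8. Since 7 = 4 + 2 + 1, 4^7 ≡ 8·16·4: 8·16 = 128 ≡ 4, then 4·4 = 16. So 4^7 ≡ 16 (mod 31).
Hence h⁻¹(4) = 16.

16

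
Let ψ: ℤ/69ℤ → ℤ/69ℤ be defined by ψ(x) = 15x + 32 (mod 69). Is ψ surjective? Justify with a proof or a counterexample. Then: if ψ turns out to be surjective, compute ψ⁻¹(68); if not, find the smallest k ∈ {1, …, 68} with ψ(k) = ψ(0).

Since gcd(15, 69) = 3, we have 15x ≡ 0 (mod 3) for all x, so ψ(x) ≡ 2 (mod 3).
But 0 ≢ 2 (mod 3), so 0 ∈ ℤ/69ℤ has no preimage. So ψ is not surjective.
Since ψ is not surjective, we find the least positive k with ψ(k) = ψ(0): this means 15k ≡ 0 (mod 69), i.e. 69 ∣ 15k. Since gcd(15, 69) = 3, dividing through by 3 this holds exactly when 23 ∣ 5k, and as gcd(5, 23) = 1, exactly when 23 ∣ k.
The smallest positive such k is 23.

23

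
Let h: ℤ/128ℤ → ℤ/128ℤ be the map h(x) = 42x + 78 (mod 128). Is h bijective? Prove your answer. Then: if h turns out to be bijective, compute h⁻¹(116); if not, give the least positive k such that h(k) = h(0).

64

By definition, injectivity means: for all s, t in the domain, h(s) = h(t) implies s = t.
We have gcd(42, 128) = 2 > 1. Taking s = 0 and t = 64: h(0) = 78 and h(64) = 42·64 + 78 = 2766 ≡ 78 (mod 128).
So h(0) = h(64) while 0 ≠ 64, hence h is not injective, hence not bijective.
Since h is not bijective, we find the least positive k with h(k) = h(0): this means 42k ≡ 0 (mod 128), i.e. 128 ∣ 42k. Since gcd(42, 128) = 2, dividing through by 2 this holds exactly when 64 ∣ 21k, and as gcd(21, 64) = 1, exactly when 64 ∣ k.
The smallest positive such k is 64.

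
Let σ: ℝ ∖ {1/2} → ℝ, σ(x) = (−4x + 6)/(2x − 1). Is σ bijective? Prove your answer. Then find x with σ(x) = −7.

1/10

If σ(x) = −2, cross-multiplying gives 2(−4x + 6) = −4(2x − 1), which simplifies to 12 = 4 — false.  So −2 has no preimage and σ is not surjective.
Therefore σ is not bijective.
Solving σ(x) = −7: cross-multiplying gives −4x + 6 = −7(2x − 1), which rearranges to 10x = 1, so x = 1/10.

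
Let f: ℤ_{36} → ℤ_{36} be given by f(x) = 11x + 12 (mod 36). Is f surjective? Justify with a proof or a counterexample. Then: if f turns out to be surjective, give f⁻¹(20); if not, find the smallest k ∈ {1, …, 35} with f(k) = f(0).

Since gcd(11, 36) = 1, 11 is invertible modulo 36. Euclid's algorithm: 36 = 3·11 + 3, 11 = 3·3 + 2, 3 = 1·2 + 1; back-substituting gives 1 = 23·11 − 7·36, so 11⁻¹ ≡ 23 (mod 36).
For any y ∈ ℤ_{36}, x = 23(y − 12) mod 36 satisfies f(x) = 11·23(y − 12) + 12 ≡ y (since 11·23 ≡ 1 mod 36). So every y has a preimage.
Hence f is surjective.
Since f is surjective, we find f⁻¹(20): we need 11x ≡ 20 − 12 ≡ 8 (mod 36). Using 11⁻¹ = 23: x ≡ 23·8 = 184 = 5·36 + 4, so x = 4.
Check: f(4) = 11·4 + 12 = 56 = 1·36 + 20 ≡ 20 (mod 36).

4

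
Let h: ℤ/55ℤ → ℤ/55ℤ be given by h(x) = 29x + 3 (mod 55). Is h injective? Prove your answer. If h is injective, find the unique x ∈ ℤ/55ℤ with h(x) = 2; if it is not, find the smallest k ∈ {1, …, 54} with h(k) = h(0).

36

If h(x_1) = h(x_2), then 29x_1 ≡ 29x_2 (mod 55). Because gcd(29, 55) = 1, we may cancel 29 to get x_1 ≡ x_2 (mod 55).
Thus h is injective.
We now compute 29⁻¹ mod 55 explicitly. Euclid's algorithm: 55 = 1·29 + 26, 29 = 1·26 + 3, 26 = 8·3 + 2, 3 = 1·2 + 1; back-substituting gives 1 = 19·29 − 10·55, so 29⁻¹ ≡ 19 (mod 55).
Since h is injective, we compute h⁻¹(2): solve 29x + 3 ≡ 2 (mod 55), i.e. 29x ≡ 54 (mod 55).
Multiplying by 29⁻¹ = 19 gives x ≡ 19·54 = 1026 = 18·55 + 36 ≡ 36 (mod 55).
Check: h(36) = 29·36 + 3 = 1047 = 19·55 + 2 ≡ 2 (mod 55).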